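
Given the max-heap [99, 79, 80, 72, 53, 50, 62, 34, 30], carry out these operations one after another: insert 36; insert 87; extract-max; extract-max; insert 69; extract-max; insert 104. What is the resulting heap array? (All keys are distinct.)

insert 36:
  append 36 at index 9 → [99, 79, 80, 72, 53, 50, 62, 34, 30, 36] (no swap needed)
insert 87:
  append 87 at index 10 → [99, 79, 80, 72, 53, 50, 62, 34, 30, 36, 87]
  87 > parent 53 at index 4, swap → [99, 79, 80, 72, 87, 50, 62, 34, 30, 36, 53]
  87 > parent 79 at index 1, swap → [99, 87, 80, 72, 79, 50, 62, 34, 30, 36, 53]
extract-max → returns 99:
  remove root 99; move last element 53 to root → [53, 87, 80, 72, 79, 50, 62, 34, 30, 36]
  53 vs larger child 87 at index 1, swap → [87, 53, 80, 72, 79, 50, 62, 34, 30, 36]
  53 vs larger child 79 at index 4, swap → [87, 79, 80, 72, 53, 50, 62, 34, 30, 36]
extract-max → returns 87:
  remove root 87; move last element 36 to root → [36, 79, 80, 72, 53, 50, 62, 34, 30]
  36 vs larger child 80 at index 2, swap → [80, 79, 36, 72, 53, 50, 62, 34, 30]
  36 vs larger child 62 at index 6, swap → [80, 79, 62, 72, 53, 50, 36, 34, 30]
insert 69:
  append 69 at index 9 → [80, 79, 62, 72, 53, 50, 36, 34, 30, 69]
  69 > parent 53 at index 4, swap → [80, 79, 62, 72, 69, 50, 36, 34, 30, 53]
extract-max → returns 80:
  remove root 80; move last element 53 to root → [53, 79, 62, 72, 69, 50, 36, 34, 30]
  53 vs larger child 79 at index 1, swap → [79, 53, 62, 72, 69, 50, 36, 34, 30]
  53 vs larger child 72 at index 3, swap → [79, 72, 62, 53, 69, 50, 36, 34, 30]
insert 104:
  append 104 at index 9 → [79, 72, 62, 53, 69, 50, 36, 34, 30, 104]
  104 > parent 69 at index 4, swap → [79, 72, 62, 53, 104, 50, 36, 34, 30, 69]
  104 > parent 72 at index 1, swap → [79, 104, 62, 53, 72, 50, 36, 34, 30, 69]
  104 > parent 79 at index 0, swap → [104, 79, 62, 53, 72, 50, 36, 34, 30, 69]

[104, 79, 62, 53, 72, 50, 36, 34, 30, 69]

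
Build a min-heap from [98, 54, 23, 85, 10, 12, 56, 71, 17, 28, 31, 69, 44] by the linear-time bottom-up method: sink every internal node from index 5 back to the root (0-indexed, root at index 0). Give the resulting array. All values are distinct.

[10, 17, 12, 71, 28, 23, 56, 98, 85, 54, 31, 69, 44]

sift down from index 5: already satisfies heap property
sift down from index 4: already satisfies heap property
sift down from index 3:
  85 vs smaller child 17 at index 8, swap → [98, 54, 23, 17, 10, 12, 56, 71, 85, 28, 31, 69, 44]
sift down from index 2:
  23 vs smaller child 12 at index 5, swap → [98, 54, 12, 17, 10, 23, 56, 71, 85, 28, 31, 69, 44]
sift down from index 1:
  54 vs smaller child 10 at index 4, swap → [98, 10, 12, 17, 54, 23, 56, 71, 85, 28, 31, 69, 44]
  54 vs smaller child 28 at index 9, swap → [98, 10, 12, 17, 28, 23, 56, 71, 85, 54, 31, 69, 44]
sift down from index 0:
  98 vs smaller child 10 at index 1, swap → [10, 98, 12, 17, 28, 23, 56, 71, 85, 54, 31, 69, 44]
  98 vs smaller child 17 at index 3, swap → [10, 17, 12, 98, 28, 23, 56, 71, 85, 54, 31, 69, 44]
  98 vs smaller child 71 at index 7, swap → [10, 17, 12, 71, 28, 23, 56, 98, 85, 54, 31, 69, 44]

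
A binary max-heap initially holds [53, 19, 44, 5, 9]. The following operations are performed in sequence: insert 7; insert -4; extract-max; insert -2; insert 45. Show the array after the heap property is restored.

[45, 44, 7, 19, 9, -4, -2, 5]

insert 7:
  append 7 at index 5 → [53, 19, 44, 5, 9, 7] (no swap needed)
insert -4:
  append -4 at index 6 → [53, 19, 44, 5, 9, 7, -4] (no swap needed)
extract-max → returns 53:
  remove root 53; move last element -4 to root → [-4, 19, 44, 5, 9, 7]
  -4 vs larger child 44 at index 2, swap → [44, 19, -4, 5, 9, 7]
  -4 vs only child 7 at index 5, swap → [44, 19, 7, 5, 9, -4]
insert -2:
  append -2 at index 6 → [44, 19, 7, 5, 9, -4, -2] (no swap needed)
insert 45:
  append 45 at index 7 → [44, 19, 7, 5, 9, -4, -2, 45]
  45 > parent 5 at index 3, swap → [44, 19, 7, 45, 9, -4, -2, 5]
  45 > parent 19 at index 1, swap → [44, 45, 7, 19, 9, -4, -2, 5]
  45 > parent 44 at index 0, swap → [45, 44, 7, 19, 9, -4, -2, 5]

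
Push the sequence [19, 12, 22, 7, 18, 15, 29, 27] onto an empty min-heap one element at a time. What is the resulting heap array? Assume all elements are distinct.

[7, 12, 15, 19, 18, 22, 29, 27]

Insert 19:
  append 19 at index 0 → [19] (no swap needed)
Insert 12:
  append 12 at index 1 → [19, 12]
  12 < parent 19 at index 0, swap → [12, 19]
Insert 22:
  append 22 at index 2 → [12, 19, 22] (no swap needed)
Insert 7:
  append 7 at index 3 → [12, 19, 22, 7]
  7 < parent 19 at index 1, swap → [12, 7, 22, 19]
  7 < parent 12 at index 0, swap → [7, 12, 22, 19]
Insert 18:
  append 18 at index 4 → [7, 12, 22, 19, 18] (no swap needed)
Insert 15:
  append 15 at index 5 → [7, 12, 22, 19, 18, 15]
  15 < parent 22 at index 2, swap → [7, 12, 15, 19, 18, 22]
Insert 29:
  append 29 at index 6 → [7, 12, 15, 19, 18, 22, 29] (no swap needed)
Insert 27:
  append 27 at index 7 → [7, 12, 15, 19, 18, 22, 29, 27] (no swap needed)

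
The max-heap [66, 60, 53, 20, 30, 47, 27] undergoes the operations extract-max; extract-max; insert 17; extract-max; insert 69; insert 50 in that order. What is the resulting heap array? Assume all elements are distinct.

[69, 30, 50, 20, 27, 17, 47]

extract-max → returns 66:
  remove root 66; move last element 27 to root → [27, 60, 53, 20, 30, 47]
  27 vs larger child 60 at index 1, swap → [60, 27, 53, 20, 30, 47]
  27 vs larger child 30 at index 4, swap → [60, 30, 53, 20, 27, 47]
extract-max → returns 60:
  remove root 60; move last element 47 to root → [47, 30, 53, 20, 27]
  47 vs larger child 53 at index 2, swap → [53, 30, 47, 20, 27]
insert 17:
  append 17 at index 5 → [53, 30, 47, 20, 27, 17] (no swap needed)
extract-max → returns 53:
  remove root 53; move last element 17 to root → [17, 30, 47, 20, 27]
  17 vs larger child 47 at index 2, swap → [47, 30, 17, 20, 27]
insert 69:
  append 69 at index 5 → [47, 30, 17, 20, 27, 69]
  69 > parent 17 at index 2, swap → [47, 30, 69, 20, 27, 17]
  69 > parent 47 at index 0, swap → [69, 30, 47, 20, 27, 17]
insert 50:
  append 50 at index 6 → [69, 30, 47, 20, 27, 17, 50]
  50 > parent 47 at index 2, swap → [69, 30, 50, 20, 27, 17, 47]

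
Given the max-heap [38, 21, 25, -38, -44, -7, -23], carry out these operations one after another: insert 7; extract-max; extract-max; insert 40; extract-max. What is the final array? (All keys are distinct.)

[21, 7, -7, -23, -44, -38]

insert 7:
  append 7 at index 7 → [38, 21, 25, -38, -44, -7, -23, 7]
  7 > parent -38 at index 3, swap → [38, 21, 25, 7, -44, -7, -23, -38]
extract-max → returns 38:
  remove root 38; move last element -38 to root → [-38, 21, 25, 7, -44, -7, -23]
  -38 vs larger child 25 at index 2, swap → [25, 21, -38, 7, -44, -7, -23]
  -38 vs larger child -7 at index 5, swap → [25, 21, -7, 7, -44, -38, -23]
extract-max → returns 25:
  remove root 25; move last element -23 to root → [-23, 21, -7, 7, -44, -38]
  -23 vs larger child 21 at index 1, swap → [21, -23, -7, 7, -44, -38]
  -23 vs larger child 7 at index 3, swap → [21, 7, -7, -23, -44, -38]
insert 40:
  append 40 at index 6 → [21, 7, -7, -23, -44, -38, 40]
  40 > parent -7 at index 2, swap → [21, 7, 40, -23, -44, -38, -7]
  40 > parent 21 at index 0, swap → [40, 7, 21, -23, -44, -38, -7]
extract-max → returns 40:
  remove root 40; move last element -7 to root → [-7, 7, 21, -23, -44, -38]
  -7 vs larger child 21 at index 2, swap → [21, 7, -7, -23, -44, -38]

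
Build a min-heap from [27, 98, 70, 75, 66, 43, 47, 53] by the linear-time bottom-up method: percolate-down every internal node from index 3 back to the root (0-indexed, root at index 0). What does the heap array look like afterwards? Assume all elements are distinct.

[27, 53, 43, 75, 66, 70, 47, 98]

sift down from index 3:
  75 vs only child 53 at index 7, swap → [27, 98, 70, 53, 66, 43, 47, 75]
sift down from index 2:
  70 vs smaller child 43 at index 5, swap → [27, 98, 43, 53, 66, 70, 47, 75]
sift down from index 1:
  98 vs smaller child 53 at index 3, swap → [27, 53, 43, 98, 66, 70, 47, 75]
  98 vs only child 75 at index 7, swap → [27, 53, 43, 75, 66, 70, 47, 98]
sift down from index 0: already satisfies heap property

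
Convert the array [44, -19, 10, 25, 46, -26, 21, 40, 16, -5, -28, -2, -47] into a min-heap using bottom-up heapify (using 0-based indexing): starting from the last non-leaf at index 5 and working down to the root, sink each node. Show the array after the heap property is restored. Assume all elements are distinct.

sift down from index 5:
  -26 vs smaller child -47 at index 12, swap → [44, -19, 10, 25, 46, -47, 21, 40, 16, -5, -28, -2, -26]
sift down from index 4:
  46 vs smaller child -28 at index 10, swap → [44, -19, 10, 25, -28, -47, 21, 40, 16, -5, 46, -2, -26]
sift down from index 3:
  25 vs smaller child 16 at index 8, swap → [44, -19, 10, 16, -28, -47, 21, 40, 25, -5, 46, -2, -26]
sift down from index 2:
  10 vs smaller child -47 at index 5, swap → [44, -19, -47, 16, -28, 10, 21, 40, 25, -5, 46, -2, -26]
  10 vs smaller child -26 at index 12, swap → [44, -19, -47, 16, -28, -26, 21, 40, 25, -5, 46, -2, 10]
sift down from index 1:
  -19 vs smaller child -28 at index 4, swap → [44, -28, -47, 16, -19, -26, 21, 40, 25, -5, 46, -2, 10]
sift down from index 0:
  44 vs smaller child -47 at index 2, swap → [-47, -28, 44, 16, -19, -26, 21, 40, 25, -5, 46, -2, 10]
  44 vs smaller child -26 at index 5, swap → [-47, -28, -26, 16, -19, 44, 21, 40, 25, -5, 46, -2, 10]
  44 vs smaller child -2 at index 11, swap → [-47, -28, -26, 16, -19, -2, 21, 40, 25, -5, 46, 44, 10]

[-47, -28, -26, 16, -19, -2, 21, 40, 25, -5, 46, 44, 10]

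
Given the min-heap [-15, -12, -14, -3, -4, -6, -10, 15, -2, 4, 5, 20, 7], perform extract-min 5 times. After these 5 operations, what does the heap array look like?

extract-min #1 returns -15:
  remove root -15; move last element 7 to root → [7, -12, -14, -3, -4, -6, -10, 15, -2, 4, 5, 20]
  7 vs smaller child -14 at index 2, swap → [-14, -12, 7, -3, -4, -6, -10, 15, -2, 4, 5, 20]
  7 vs smaller child -10 at index 6, swap → [-14, -12, -10, -3, -4, -6, 7, 15, -2, 4, 5, 20]
extract-min #2 returns -14:
  remove root -14; move last element 20 to root → [20, -12, -10, -3, -4, -6, 7, 15, -2, 4, 5]
  20 vs smaller child -12 at index 1, swap → [-12, 20, -10, -3, -4, -6, 7, 15, -2, 4, 5]
  20 vs smaller child -4 at index 4, swap → [-12, -4, -10, -3, 20, -6, 7, 15, -2, 4, 5]
  20 vs smaller child 4 at index 9, swap → [-12, -4, -10, -3, 4, -6, 7, 15, -2, 20, 5]
extract-min #3 returns -12:
  remove root -12; move last element 5 to root → [5, -4, -10, -3, 4, -6, 7, 15, -2, 20]
  5 vs smaller child -10 at index 2, swap → [-10, -4, 5, -3, 4, -6, 7, 15, -2, 20]
  5 vs smaller child -6 at index 5, swap → [-10, -4, -6, -3, 4, 5, 7, 15, -2, 20]
extract-min #4 returns -10:
  remove root -10; move last element 20 to root → [20, -4, -6, -3, 4, 5, 7, 15, -2]
  20 vs smaller child -6 at index 2, swap → [-6, -4, 20, -3, 4, 5, 7, 15, -2]
  20 vs smaller child 5 at index 5, swap → [-6, -4, 5, -3, 4, 20, 7, 15, -2]
extract-min #5 returns -6:
  remove root -6; move last element -2 to root → [-2, -4, 5, -3, 4, 20, 7, 15]
  -2 vs smaller child -4 at index 1, swap → [-4, -2, 5, -3, 4, 20, 7, 15]
  -2 vs smaller child -3 at index 3, swap → [-4, -3, 5, -2, 4, 20, 7, 15]

[-4, -3, 5, -2, 4, 20, 7, 15]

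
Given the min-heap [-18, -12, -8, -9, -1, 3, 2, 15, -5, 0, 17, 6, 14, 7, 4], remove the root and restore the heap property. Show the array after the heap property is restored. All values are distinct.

[-12, -9, -8, -5, -1, 3, 2, 15, 4, 0, 17, 6, 14, 7]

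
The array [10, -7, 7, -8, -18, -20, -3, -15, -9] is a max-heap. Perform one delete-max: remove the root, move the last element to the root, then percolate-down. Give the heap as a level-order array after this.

[7, -7, -3, -8, -18, -20, -9, -15]

remove root 10; move last element -9 to root → [-9, -7, 7, -8, -18, -20, -3, -15]
-9 vs larger child 7 at index 2, swap → [7, -7, -9, -8, -18, -20, -3, -15]
-9 vs larger child -3 at index 6, swap → [7, -7, -3, -8, -18, -20, -9, -15]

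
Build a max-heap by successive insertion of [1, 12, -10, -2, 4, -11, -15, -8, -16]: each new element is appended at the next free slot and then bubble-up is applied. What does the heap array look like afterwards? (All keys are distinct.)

[12, 4, -10, -2, 1, -11, -15, -8, -16]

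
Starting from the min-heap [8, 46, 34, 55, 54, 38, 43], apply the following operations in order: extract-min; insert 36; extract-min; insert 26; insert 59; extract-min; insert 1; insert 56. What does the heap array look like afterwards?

[1, 36, 38, 46, 54, 43, 59, 55, 56]

extract-min → returns 8:
  remove root 8; move last element 43 to root → [43, 46, 34, 55, 54, 38]
  43 vs smaller child 34 at index 2, swap → [34, 46, 43, 55, 54, 38]
  43 vs only child 38 at index 5, swap → [34, 46, 38, 55, 54, 43]
insert 36:
  append 36 at index 6 → [34, 46, 38, 55, 54, 43, 36]
  36 < parent 38 at index 2, swap → [34, 46, 36, 55, 54, 43, 38]
extract-min → returns 34:
  remove root 34; move last element 38 to root → [38, 46, 36, 55, 54, 43]
  38 vs smaller child 36 at index 2, swap → [36, 46, 38, 55, 54, 43]
insert 26:
  append 26 at index 6 → [36, 46, 38, 55, 54, 43, 26]
  26 < parent 38 at index 2, swap → [36, 46, 26, 55, 54, 43, 38]
  26 < parent 36 at index 0, swap → [26, 46, 36, 55, 54, 43, 38]
insert 59:
  append 59 at index 7 → [26, 46, 36, 55, 54, 43, 38, 59] (no swap needed)
extract-min → returns 26:
  remove root 26; move last element 59 to root → [59, 46, 36, 55, 54, 43, 38]
  59 vs smaller child 36 at index 2, swap → [36, 46, 59, 55, 54, 43, 38]
  59 vs smaller child 38 at index 6, swap → [36, 46, 38, 55, 54, 43, 59]
insert 1:
  append 1 at index 7 → [36, 46, 38, 55, 54, 43, 59, 1]
  1 < parent 55 at index 3, swap → [36, 46, 38, 1, 54, 43, 59, 55]
  1 < parent 46 at index 1, swap → [36, 1, 38, 46, 54, 43, 59, 55]
  1 < parent 36 at index 0, swap → [1, 36, 38, 46, 54, 43, 59, 55]
insert 56:
  append 56 at index 8 → [1, 36, 38, 46, 54, 43, 59, 55, 56] (no swap needed)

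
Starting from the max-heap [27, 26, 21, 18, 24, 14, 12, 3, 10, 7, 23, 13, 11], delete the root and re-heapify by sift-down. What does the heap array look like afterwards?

[26, 24, 21, 18, 23, 14, 12, 3, 10, 7, 11, 13]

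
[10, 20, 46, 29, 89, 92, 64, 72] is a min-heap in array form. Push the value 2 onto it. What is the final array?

append 2 at index 8 → [10, 20, 46, 29, 89, 92, 64, 72, 2]
2 < parent 29 at index 3, swap → [10, 20, 46, 2, 89, 92, 64, 72, 29]
2 < parent 20 at index 1, swap → [10, 2, 46, 20, 89, 92, 64, 72, 29]
2 < parent 10 at index 0, swap → [2, 10, 46, 20, 89, 92, 64, 72, 29]

[2, 10, 46, 20, 89, 92, 64, 72, 29]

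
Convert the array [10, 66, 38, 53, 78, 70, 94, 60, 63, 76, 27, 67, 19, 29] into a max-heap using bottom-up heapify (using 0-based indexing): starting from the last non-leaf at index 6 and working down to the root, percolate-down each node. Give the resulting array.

sift down from index 6: already satisfies heap property
sift down from index 5: already satisfies heap property
sift down from index 4: already satisfies heap property
sift down from index 3:
  53 vs larger child 63 at index 8, swap → [10, 66, 38, 63, 78, 70, 94, 60, 53, 76, 27, 67, 19, 29]
sift down from index 2:
  38 vs larger child 94 at index 6, swap → [10, 66, 94, 63, 78, 70, 38, 60, 53, 76, 27, 67, 19, 29]
sift down from index 1:
  66 vs larger child 78 at index 4, swap → [10, 78, 94, 63, 66, 70, 38, 60, 53, 76, 27, 67, 19, 29]
  66 vs larger child 76 at index 9, swap → [10, 78, 94, 63, 76, 70, 38, 60, 53, 66, 27, 67, 19, 29]
sift down from index 0:
  10 vs larger child 94 at index 2, swap → [94, 78, 10, 63, 76, 70, 38, 60, 53, 66, 27, 67, 19, 29]
  10 vs larger child 70 at index 5, swap → [94, 78, 70, 63, 76, 10, 38, 60, 53, 66, 27, 67, 19, 29]
  10 vs larger child 67 at index 11, swap → [94, 78, 70, 63, 76, 67, 38, 60, 53, 66, 27, 10, 19, 29]

[94, 78, 70, 63, 76, 67, 38, 60, 53, 66, 27, 10, 19, 29]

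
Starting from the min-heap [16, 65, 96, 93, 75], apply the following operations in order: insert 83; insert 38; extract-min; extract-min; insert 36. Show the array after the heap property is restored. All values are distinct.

[36, 75, 65, 93, 96, 83]

insert 83:
  append 83 at index 5 → [16, 65, 96, 93, 75, 83]
  83 < parent 96 at index 2, swap → [16, 65, 83, 93, 75, 96]
insert 38:
  append 38 at index 6 → [16, 65, 83, 93, 75, 96, 38]
  38 < parent 83 at index 2, swap → [16, 65, 38, 93, 75, 96, 83]
extract-min → returns 16:
  remove root 16; move last element 83 to root → [83, 65, 38, 93, 75, 96]
  83 vs smaller child 38 at index 2, swap → [38, 65, 83, 93, 75, 96]
extract-min → returns 38:
  remove root 38; move last element 96 to root → [96, 65, 83, 93, 75]
  96 vs smaller child 65 at index 1, swap → [65, 96, 83, 93, 75]
  96 vs smaller child 75 at index 4, swap → [65, 75, 83, 93, 96]
insert 36:
  append 36 at index 5 → [65, 75, 83, 93, 96, 36]
  36 < parent 83 at index 2, swap → [65, 75, 36, 93, 96, 83]
  36 < parent 65 at index 0, swap → [36, 75, 65, 93, 96, 83]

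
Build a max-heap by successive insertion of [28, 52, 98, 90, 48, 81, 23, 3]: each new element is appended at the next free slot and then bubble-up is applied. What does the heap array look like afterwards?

Insert 28:
  append 28 at index 0 → [28] (no swap needed)
Insert 52:
  append 52 at index 1 → [28, 52]
  52 > parent 28 at index 0, swap → [52, 28]
Insert 98:
  append 98 at index 2 → [52, 28, 98]
  98 > parent 52 at index 0, swap → [98, 28, 52]
Insert 90:
  append 90 at index 3 → [98, 28, 52, 90]
  90 > parent 28 at index 1, swap → [98, 90, 52, 28]
Insert 48:
  append 48 at index 4 → [98, 90, 52, 28, 48] (no swap needed)
Insert 81:
  append 81 at index 5 → [98, 90, 52, 28, 48, 81]
  81 > parent 52 at index 2, swap → [98, 90, 81, 28, 48, 52]
Insert 23:
  append 23 at index 6 → [98, 90, 81, 28, 48, 52, 23] (no swap needed)
Insert 3:
  append 3 at index 7 → [98, 90, 81, 28, 48, 52, 23, 3] (no swap needed)

[98, 90, 81, 28, 48, 52, 23, 3]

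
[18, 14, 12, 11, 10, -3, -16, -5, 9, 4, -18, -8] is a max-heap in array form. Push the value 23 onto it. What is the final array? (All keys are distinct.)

[23, 14, 18, 11, 10, 12, -16, -5, 9, 4, -18, -8, -3]

append 23 at index 12 → [18, 14, 12, 11, 10, -3, -16, -5, 9, 4, -18, -8, 23]
23 > parent -3 at index 5, swap → [18, 14, 12, 11, 10, 23, -16, -5, 9, 4, -18, -8, -3]
23 > parent 12 at index 2, swap → [18, 14, 23, 11, 10, 12, -16, -5, 9, 4, -18, -8, -3]
23 > parent 18 at index 0, swap → [23, 14, 18, 11, 10, 12, -16, -5, 9, 4, -18, -8, -3]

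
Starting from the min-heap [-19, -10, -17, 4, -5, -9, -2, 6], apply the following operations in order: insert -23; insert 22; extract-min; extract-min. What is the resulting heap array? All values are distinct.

[-17, -10, -9, 4, -5, 22, -2, 6]

insert -23:
  append -23 at index 8 → [-19, -10, -17, 4, -5, -9, -2, 6, -23]
  -23 < parent 4 at index 3, swap → [-19, -10, -17, -23, -5, -9, -2, 6, 4]
  -23 < parent -10 at index 1, swap → [-19, -23, -17, -10, -5, -9, -2, 6, 4]
  -23 < parent -19 at index 0, swap → [-23, -19, -17, -10, -5, -9, -2, 6, 4]
insert 22:
  append 22 at index 9 → [-23, -19, -17, -10, -5, -9, -2, 6, 4, 22] (no swap needed)
extract-min → returns -23:
  remove root -23; move last element 22 to root → [22, -19, -17, -10, -5, -9, -2, 6, 4]
  22 vs smaller child -19 at index 1, swap → [-19, 22, -17, -10, -5, -9, -2, 6, 4]
  22 vs smaller child -10 at index 3, swap → [-19, -10, -17, 22, -5, -9, -2, 6, 4]
  22 vs smaller child 4 at index 8, swap → [-19, -10, -17, 4, -5, -9, -2, 6, 22]
extract-min → returns -19:
  remove root -19; move last element 22 to root → [22, -10, -17, 4, -5, -9, -2, 6]
  22 vs smaller child -17 at index 2, swap → [-17, -10, 22, 4, -5, -9, -2, 6]
  22 vs smaller child -9 at index 5, swap → [-17, -10, -9, 4, -5, 22, -2, 6]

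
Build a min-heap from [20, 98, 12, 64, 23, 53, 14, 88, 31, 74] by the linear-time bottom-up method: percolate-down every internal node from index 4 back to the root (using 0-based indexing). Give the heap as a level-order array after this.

sift down from index 4: already satisfies heap property
sift down from index 3:
  64 vs smaller child 31 at index 8, swap → [20, 98, 12, 31, 23, 53, 14, 88, 64, 74]
sift down from index 2: already satisfies heap property
sift down from index 1:
  98 vs smaller child 23 at index 4, swap → [20, 23, 12, 31, 98, 53, 14, 88, 64, 74]
  98 vs only child 74 at index 9, swap → [20, 23, 12, 31, 74, 53, 14, 88, 64, 98]
sift down from index 0:
  20 vs smaller child 12 at index 2, swap → [12, 23, 20, 31, 74, 53, 14, 88, 64, 98]
  20 vs smaller child 14 at index 6, swap → [12, 23, 14, 31, 74, 53, 20, 88, 64, 98]

[12, 23, 14, 31, 74, 53, 20, 88, 64, 98]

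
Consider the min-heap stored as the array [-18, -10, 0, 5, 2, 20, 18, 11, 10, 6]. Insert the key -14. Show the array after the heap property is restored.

[-18, -14, 0, 5, -10, 20, 18, 11, 10, 6, 2]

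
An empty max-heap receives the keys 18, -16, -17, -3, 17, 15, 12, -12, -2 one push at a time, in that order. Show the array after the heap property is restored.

Insert 18:
  append 18 at index 0 → [18] (no swap needed)
Insert -16:
  append -16 at index 1 → [18, -16] (no swap needed)
Insert -17:
  append -17 at index 2 → [18, -16, -17] (no swap needed)
Insert -3:
  append -3 at index 3 → [18, -16, -17, -3]
  -3 > parent -16 at index 1, swap → [18, -3, -17, -16]
Insert 17:
  append 17 at index 4 → [18, -3, -17, -16, 17]
  17 > parent -3 at index 1, swap → [18, 17, -17, -16, -3]
Insert 15:
  append 15 at index 5 → [18, 17, -17, -16, -3, 15]
  15 > parent -17 at index 2, swap → [18, 17, 15, -16, -3, -17]
Insert 12:
  append 12 at index 6 → [18, 17, 15, -16, -3, -17, 12] (no swap needed)
Insert -12:
  append -12 at index 7 → [18, 17, 15, -16, -3, -17, 12, -12]
  -12 > parent -16 at index 3, swap → [18, 17, 15, -12, -3, -17, 12, -16]
Insert -2:
  append -2 at index 8 → [18, 17, 15, -12, -3, -17, 12, -16, -2]
  -2 > parent -12 at index 3, swap → [18, 17, 15, -2, -3, -17, 12, -16, -12]

[18, 17, 15, -2, -3, -17, 12, -16, -12]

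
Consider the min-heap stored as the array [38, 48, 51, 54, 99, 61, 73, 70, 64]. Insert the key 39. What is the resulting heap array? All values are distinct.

[38, 39, 51, 54, 48, 61, 73, 70, 64, 99]

append 39 at index 9 → [38, 48, 51, 54, 99, 61, 73, 70, 64, 39]
39 < parent 99 at index 4, swap → [38, 48, 51, 54, 39, 61, 73, 70, 64, 99]
39 < parent 48 at index 1, swap → [38, 39, 51, 54, 48, 61, 73, 70, 64, 99]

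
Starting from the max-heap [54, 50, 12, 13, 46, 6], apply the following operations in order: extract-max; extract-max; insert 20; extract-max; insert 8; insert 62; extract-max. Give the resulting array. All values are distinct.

extract-max → returns 54:
  remove root 54; move last element 6 to root → [6, 50, 12, 13, 46]
  6 vs larger child 50 at index 1, swap → [50, 6, 12, 13, 46]
  6 vs larger child 46 at index 4, swap → [50, 46, 12, 13, 6]
extract-max → returns 50:
  remove root 50; move last element 6 to root → [6, 46, 12, 13]
  6 vs larger child 46 at index 1, swap → [46, 6, 12, 13]
  6 vs only child 13 at index 3, swap → [46, 13, 12, 6]
insert 20:
  append 20 at index 4 → [46, 13, 12, 6, 20]
  20 > parent 13 at index 1, swap → [46, 20, 12, 6, 13]
extract-max → returns 46:
  remove root 46; move last element 13 to root → [13, 20, 12, 6]
  13 vs larger child 20 at index 1, swap → [20, 13, 12, 6]
insert 8:
  append 8 at index 4 → [20, 13, 12, 6, 8] (no swap needed)
insert 62:
  append 62 at index 5 → [20, 13, 12, 6, 8, 62]
  62 > parent 12 at index 2, swap → [20, 13, 62, 6, 8, 12]
  62 > parent 20 at index 0, swap → [62, 13, 20, 6, 8, 12]
extract-max → returns 62:
  remove root 62; move last element 12 to root → [12, 13, 20, 6, 8]
  12 vs larger child 20 at index 2, swap → [20, 13, 12, 6, 8]

[20, 13, 12, 6, 8]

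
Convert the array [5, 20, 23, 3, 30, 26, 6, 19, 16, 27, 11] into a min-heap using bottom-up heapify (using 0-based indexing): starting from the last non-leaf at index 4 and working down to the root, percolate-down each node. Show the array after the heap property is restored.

sift down from index 4:
  30 vs smaller child 11 at index 10, swap → [5, 20, 23, 3, 11, 26, 6, 19, 16, 27, 30]
sift down from index 3: already satisfies heap property
sift down from index 2:
  23 vs smaller child 6 at index 6, swap → [5, 20, 6, 3, 11, 26, 23, 19, 16, 27, 30]
sift down from index 1:
  20 vs smaller child 3 at index 3, swap → [5, 3, 6, 20, 11, 26, 23, 19, 16, 27, 30]
  20 vs smaller child 16 at index 8, swap → [5, 3, 6, 16, 11, 26, 23, 19, 20, 27, 30]
sift down from index 0:
  5 vs smaller child 3 at index 1, swap → [3, 5, 6, 16, 11, 26, 23, 19, 20, 27, 30]

[3, 5, 6, 16, 11, 26, 23, 19, 20, 27, 30]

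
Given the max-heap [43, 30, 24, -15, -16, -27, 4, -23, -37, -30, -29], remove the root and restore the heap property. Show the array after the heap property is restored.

[30, -15, 24, -23, -16, -27, 4, -29, -37, -30]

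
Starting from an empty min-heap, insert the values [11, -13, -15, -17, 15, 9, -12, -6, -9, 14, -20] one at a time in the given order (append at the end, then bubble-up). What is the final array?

[-20, -17, -13, -9, -15, 9, -12, 11, -6, 15, 14]

Insert 11:
  append 11 at index 0 → [11] (no swap needed)
Insert -13:
  append -13 at index 1 → [11, -13]
  -13 < parent 11 at index 0, swap → [-13, 11]
Insert -15:
  append -15 at index 2 → [-13, 11, -15]
  -15 < parent -13 at index 0, swap → [-15, 11, -13]
Insert -17:
  append -17 at index 3 → [-15, 11, -13, -17]
  -17 < parent 11 at index 1, swap → [-15, -17, -13, 11]
  -17 < parent -15 at index 0, swap → [-17, -15, -13, 11]
Insert 15:
  append 15 at index 4 → [-17, -15, -13, 11, 15] (no swap needed)
Insert 9:
  append 9 at index 5 → [-17, -15, -13, 11, 15, 9] (no swap needed)
Insert -12:
  append -12 at index 6 → [-17, -15, -13, 11, 15, 9, -12] (no swap needed)
Insert -6:
  append -6 at index 7 → [-17, -15, -13, 11, 15, 9, -12, -6]
  -6 < parent 11 at index 3, swap → [-17, -15, -13, -6, 15, 9, -12, 11]
Insert -9:
  append -9 at index 8 → [-17, -15, -13, -6, 15, 9, -12, 11, -9]
  -9 < parent -6 at index 3, swap → [-17, -15, -13, -9, 15, 9, -12, 11, -6]
Insert 14:
  append 14 at index 9 → [-17, -15, -13, -9, 15, 9, -12, 11, -6, 14]
  14 < parent 15 at index 4, swap → [-17, -15, -13, -9, 14, 9, -12, 11, -6, 15]
Insert -20:
  append -20 at index 10 → [-17, -15, -13, -9, 14, 9, -12, 11, -6, 15, -20]
  -20 < parent 14 at index 4, swap → [-17, -15, -13, -9, -20, 9, -12, 11, -6, 15, 14]
  -20 < parent -15 at index 1, swap → [-17, -20, -13, -9, -15, 9, -12, 11, -6, 15, 14]
  -20 < parent -17 at index 0, swap → [-20, -17, -13, -9, -15, 9, -12, 11, -6, 15, 14]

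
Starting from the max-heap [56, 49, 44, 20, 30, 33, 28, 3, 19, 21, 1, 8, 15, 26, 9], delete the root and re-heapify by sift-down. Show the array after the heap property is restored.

[49, 30, 44, 20, 21, 33, 28, 3, 19, 9, 1, 8, 15, 26]

remove root 56; move last element 9 to root → [9, 49, 44, 20, 30, 33, 28, 3, 19, 21, 1, 8, 15, 26]
9 vs larger child 49 at index 1, swap → [49, 9, 44, 20, 30, 33, 28, 3, 19, 21, 1, 8, 15, 26]
9 vs larger child 30 at index 4, swap → [49, 30, 44, 20, 9, 33, 28, 3, 19, 21, 1, 8, 15, 26]
9 vs larger child 21 at index 9, swap → [49, 30, 44, 20, 21, 33, 28, 3, 19, 9, 1, 8, 15, 26]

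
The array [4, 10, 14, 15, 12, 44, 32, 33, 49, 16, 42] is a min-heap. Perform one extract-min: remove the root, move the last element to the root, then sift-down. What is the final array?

[10, 12, 14, 15, 16, 44, 32, 33, 49, 42]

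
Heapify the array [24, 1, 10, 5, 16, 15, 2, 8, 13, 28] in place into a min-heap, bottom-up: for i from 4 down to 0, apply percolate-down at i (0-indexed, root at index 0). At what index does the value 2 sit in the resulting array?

sift down from index 4: already satisfies heap property
sift down from index 3: already satisfies heap property
sift down from index 2:
  10 vs smaller child 2 at index 6, swap → [24, 1, 2, 5, 16, 15, 10, 8, 13, 28]
sift down from index 1: already satisfies heap property
sift down from index 0:
  24 vs smaller child 1 at index 1, swap → [1, 24, 2, 5, 16, 15, 10, 8, 13, 28]
  24 vs smaller child 5 at index 3, swap → [1, 5, 2, 24, 16, 15, 10, 8, 13, 28]
  24 vs smaller child 8 at index 7, swap → [1, 5, 2, 8, 16, 15, 10, 24, 13, 28]
resulting array: [1, 5, 2, 8, 16, 15, 10, 24, 13, 28]

2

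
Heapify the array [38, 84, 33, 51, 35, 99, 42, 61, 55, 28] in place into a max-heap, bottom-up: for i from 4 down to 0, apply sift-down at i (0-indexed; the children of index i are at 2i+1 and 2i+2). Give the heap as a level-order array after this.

[99, 84, 42, 61, 35, 33, 38, 51, 55, 28]

sift down from index 4: already satisfies heap property
sift down from index 3:
  51 vs larger child 61 at index 7, swap → [38, 84, 33, 61, 35, 99, 42, 51, 55, 28]
sift down from index 2:
  33 vs larger child 99 at index 5, swap → [38, 84, 99, 61, 35, 33, 42, 51, 55, 28]
sift down from index 1: already satisfies heap property
sift down from index 0:
  38 vs larger child 99 at index 2, swap → [99, 84, 38, 61, 35, 33, 42, 51, 55, 28]
  38 vs larger child 42 at index 6, swap → [99, 84, 42, 61, 35, 33, 38, 51, 55, 28]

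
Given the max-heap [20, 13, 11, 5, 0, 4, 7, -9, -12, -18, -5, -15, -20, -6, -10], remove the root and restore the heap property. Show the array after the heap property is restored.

[13, 5, 11, -9, 0, 4, 7, -10, -12, -18, -5, -15, -20, -6]

remove root 20; move last element -10 to root → [-10, 13, 11, 5, 0, 4, 7, -9, -12, -18, -5, -15, -20, -6]
-10 vs larger child 13 at index 1, swap → [13, -10, 11, 5, 0, 4, 7, -9, -12, -18, -5, -15, -20, -6]
-10 vs larger child 5 at index 3, swap → [13, 5, 11, -10, 0, 4, 7, -9, -12, -18, -5, -15, -20, -6]
-10 vs larger child -9 at index 7, swap → [13, 5, 11, -9, 0, 4, 7, -10, -12, -18, -5, -15, -20, -6]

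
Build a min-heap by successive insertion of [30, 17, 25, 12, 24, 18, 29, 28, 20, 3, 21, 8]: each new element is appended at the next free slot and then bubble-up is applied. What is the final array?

[3, 12, 8, 20, 17, 18, 29, 30, 28, 24, 21, 25]

Insert 30:
  append 30 at index 0 → [30] (no swap needed)
Insert 17:
  append 17 at index 1 → [30, 17]
  17 < parent 30 at index 0, swap → [17, 30]
Insert 25:
  append 25 at index 2 → [17, 30, 25] (no swap needed)
Insert 12:
  append 12 at index 3 → [17, 30, 25, 12]
  12 < parent 30 at index 1, swap → [17, 12, 25, 30]
  12 < parent 17 at index 0, swap → [12, 17, 25, 30]
Insert 24:
  append 24 at index 4 → [12, 17, 25, 30, 24] (no swap needed)
Insert 18:
  append 18 at index 5 → [12, 17, 25, 30, 24, 18]
  18 < parent 25 at index 2, swap → [12, 17, 18, 30, 24, 25]
Insert 29:
  append 29 at index 6 → [12, 17, 18, 30, 24, 25, 29] (no swap needed)
Insert 28:
  append 28 at index 7 → [12, 17, 18, 30, 24, 25, 29, 28]
  28 < parent 30 at index 3, swap → [12, 17, 18, 28, 24, 25, 29, 30]
Insert 20:
  append 20 at index 8 → [12, 17, 18, 28, 24, 25, 29, 30, 20]
  20 < parent 28 at index 3, swap → [12, 17, 18, 20, 24, 25, 29, 30, 28]
Insert 3:
  append 3 at index 9 → [12, 17, 18, 20, 24, 25, 29, 30, 28, 3]
  3 < parent 24 at index 4, swap → [12, 17, 18, 20, 3, 25, 29, 30, 28, 24]
  3 < parent 17 at index 1, swap → [12, 3, 18, 20, 17, 25, 29, 30, 28, 24]
  3 < parent 12 at index 0, swap → [3, 12, 18, 20, 17, 25, 29, 30, 28, 24]
Insert 21:
  append 21 at index 10 → [3, 12, 18, 20, 17, 25, 29, 30, 28, 24, 21] (no swap needed)
Insert 8:
  append 8 at index 11 → [3, 12, 18, 20, 17, 25, 29, 30, 28, 24, 21, 8]
  8 < parent 25 at index 5, swap → [3, 12, 18, 20, 17, 8, 29, 30, 28, 24, 21, 25]
  8 < parent 18 at index 2, swap → [3, 12, 8, 20, 17, 18, 29, 30, 28, 24, 21, 25]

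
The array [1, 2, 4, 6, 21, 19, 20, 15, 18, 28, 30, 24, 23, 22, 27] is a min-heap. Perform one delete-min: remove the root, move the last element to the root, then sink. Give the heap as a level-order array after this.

[2, 6, 4, 15, 21, 19, 20, 27, 18, 28, 30, 24, 23, 22]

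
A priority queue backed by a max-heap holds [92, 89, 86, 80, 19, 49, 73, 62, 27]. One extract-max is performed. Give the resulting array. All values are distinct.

[89, 80, 86, 62, 19, 49, 73, 27]

remove root 92; move last element 27 to root → [27, 89, 86, 80, 19, 49, 73, 62]
27 vs larger child 89 at index 1, swap → [89, 27, 86, 80, 19, 49, 73, 62]
27 vs larger child 80 at index 3, swap → [89, 80, 86, 27, 19, 49, 73, 62]
27 vs only child 62 at index 7, swap → [89, 80, 86, 62, 19, 49, 73, 27]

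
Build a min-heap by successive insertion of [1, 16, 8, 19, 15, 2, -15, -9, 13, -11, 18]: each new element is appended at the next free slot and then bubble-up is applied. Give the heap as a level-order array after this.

Insert 1:
  append 1 at index 0 → [1] (no swap needed)
Insert 16:
  append 16 at index 1 → [1, 16] (no swap needed)
Insert 8:
  append 8 at index 2 → [1, 16, 8] (no swap needed)
Insert 19:
  append 19 at index 3 → [1, 16, 8, 19] (no swap needed)
Insert 15:
  append 15 at index 4 → [1, 16, 8, 19, 15]
  15 < parent 16 at index 1, swap → [1, 15, 8, 19, 16]
Insert 2:
  append 2 at index 5 → [1, 15, 8, 19, 16, 2]
  2 < parent 8 at index 2, swap → [1, 15, 2, 19, 16, 8]
Insert -15:
  append -15 at index 6 → [1, 15, 2, 19, 16, 8, -15]
  -15 < parent 2 at index 2, swap → [1, 15, -15, 19, 16, 8, 2]
  -15 < parent 1 at index 0, swap → [-15, 15, 1, 19, 16, 8, 2]
Insert -9:
  append -9 at index 7 → [-15, 15, 1, 19, 16, 8, 2, -9]
  -9 < parent 19 at index 3, swap → [-15, 15, 1, -9, 16, 8, 2, 19]
  -9 < parent 15 at index 1, swap → [-15, -9, 1, 15, 16, 8, 2, 19]
Insert 13:
  append 13 at index 8 → [-15, -9, 1, 15, 16, 8, 2, 19, 13]
  13 < parent 15 at index 3, swap → [-15, -9, 1, 13, 16, 8, 2, 19, 15]
Insert -11:
  append -11 at index 9 → [-15, -9, 1, 13, 16, 8, 2, 19, 15, -11]
  -11 < parent 16 at index 4, swap → [-15, -9, 1, 13, -11, 8, 2, 19, 15, 16]
  -11 < parent -9 at index 1, swap → [-15, -11, 1, 13, -9, 8, 2, 19, 15, 16]
Insert 18:
  append 18 at index 10 → [-15, -11, 1, 13, -9, 8, 2, 19, 15, 16, 18] (no swap needed)

[-15, -11, 1, 13, -9, 8, 2, 19, 15, 16, 18]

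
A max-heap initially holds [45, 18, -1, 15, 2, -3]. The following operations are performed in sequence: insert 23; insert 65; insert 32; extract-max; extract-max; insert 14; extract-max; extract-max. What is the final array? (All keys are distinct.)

[18, 15, 14, -1, 2, -3]

insert 23:
  append 23 at index 6 → [45, 18, -1, 15, 2, -3, 23]
  23 > parent -1 at index 2, swap → [45, 18, 23, 15, 2, -3, -1]
insert 65:
  append 65 at index 7 → [45, 18, 23, 15, 2, -3, -1, 65]
  65 > parent 15 at index 3, swap → [45, 18, 23, 65, 2, -3, -1, 15]
  65 > parent 18 at index 1, swap → [45, 65, 23, 18, 2, -3, -1, 15]
  65 > parent 45 at index 0, swap → [65, 45, 23, 18, 2, -3, -1, 15]
insert 32:
  append 32 at index 8 → [65, 45, 23, 18, 2, -3, -1, 15, 32]
  32 > parent 18 at index 3, swap → [65, 45, 23, 32, 2, -3, -1, 15, 18]
extract-max → returns 65:
  remove root 65; move last element 18 to root → [18, 45, 23, 32, 2, -3, -1, 15]
  18 vs larger child 45 at index 1, swap → [45, 18, 23, 32, 2, -3, -1, 15]
  18 vs larger child 32 at index 3, swap → [45, 32, 23, 18, 2, -3, -1, 15]
extract-max → returns 45:
  remove root 45; move last element 15 to root → [15, 32, 23, 18, 2, -3, -1]
  15 vs larger child 32 at index 1, swap → [32, 15, 23, 18, 2, -3, -1]
  15 vs larger child 18 at index 3, swap → [32, 18, 23, 15, 2, -3, -1]
insert 14:
  append 14 at index 7 → [32, 18, 23, 15, 2, -3, -1, 14] (no swap needed)
extract-max → returns 32:
  remove root 32; move last element 14 to root → [14, 18, 23, 15, 2, -3, -1]
  14 vs larger child 23 at index 2, swap → [23, 18, 14, 15, 2, -3, -1]
extract-max → returns 23:
  remove root 23; move last element -1 to root → [-1, 18, 14, 15, 2, -3]
  -1 vs larger child 18 at index 1, swap → [18, -1, 14, 15, 2, -3]
  -1 vs larger child 15 at index 3, swap → [18, 15, 14, -1, 2, -3]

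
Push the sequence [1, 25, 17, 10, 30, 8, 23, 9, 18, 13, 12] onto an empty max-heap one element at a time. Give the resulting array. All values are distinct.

[30, 25, 23, 18, 13, 8, 17, 1, 9, 10, 12]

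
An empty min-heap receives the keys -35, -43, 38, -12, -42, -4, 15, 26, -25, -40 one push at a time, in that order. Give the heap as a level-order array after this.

[-43, -42, -4, -25, -40, 38, 15, 26, -12, -35]

Insert -35:
  append -35 at index 0 → [-35] (no swap needed)
Insert -43:
  append -43 at index 1 → [-35, -43]
  -43 < parent -35 at index 0, swap → [-43, -35]
Insert 38:
  append 38 at index 2 → [-43, -35, 38] (no swap needed)
Insert -12:
  append -12 at index 3 → [-43, -35, 38, -12] (no swap needed)
Insert -42:
  append -42 at index 4 → [-43, -35, 38, -12, -42]
  -42 < parent -35 at index 1, swap → [-43, -42, 38, -12, -35]
Insert -4:
  append -4 at index 5 → [-43, -42, 38, -12, -35, -4]
  -4 < parent 38 at index 2, swap → [-43, -42, -4, -12, -35, 38]
Insert 15:
  append 15 at index 6 → [-43, -42, -4, -12, -35, 38, 15] (no swap needed)
Insert 26:
  append 26 at index 7 → [-43, -42, -4, -12, -35, 38, 15, 26] (no swap needed)
Insert -25:
  append -25 at index 8 → [-43, -42, -4, -12, -35, 38, 15, 26, -25]
  -25 < parent -12 at index 3, swap → [-43, -42, -4, -25, -35, 38, 15, 26, -12]
Insert -40:
  append -40 at index 9 → [-43, -42, -4, -25, -35, 38, 15, 26, -12, -40]
  -40 < parent -35 at index 4, swap → [-43, -42, -4, -25, -40, 38, 15, 26, -12, -35]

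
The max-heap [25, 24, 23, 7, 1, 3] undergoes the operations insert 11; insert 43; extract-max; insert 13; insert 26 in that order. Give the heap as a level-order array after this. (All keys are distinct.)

[26, 25, 23, 24, 1, 3, 11, 7, 13]

insert 11:
  append 11 at index 6 → [25, 24, 23, 7, 1, 3, 11] (no swap needed)
insert 43:
  append 43 at index 7 → [25, 24, 23, 7, 1, 3, 11, 43]
  43 > parent 7 at index 3, swap → [25, 24, 23, 43, 1, 3, 11, 7]
  43 > parent 24 at index 1, swap → [25, 43, 23, 24, 1, 3, 11, 7]
  43 > parent 25 at index 0, swap → [43, 25, 23, 24, 1, 3, 11, 7]
extract-max → returns 43:
  remove root 43; move last element 7 to root → [7, 25, 23, 24, 1, 3, 11]
  7 vs larger child 25 at index 1, swap → [25, 7, 23, 24, 1, 3, 11]
  7 vs larger child 24 at index 3, swap → [25, 24, 23, 7, 1, 3, 11]
insert 13:
  append 13 at index 7 → [25, 24, 23, 7, 1, 3, 11, 13]
  13 > parent 7 at index 3, swap → [25, 24, 23, 13, 1, 3, 11, 7]
insert 26:
  append 26 at index 8 → [25, 24, 23, 13, 1, 3, 11, 7, 26]
  26 > parent 13 at index 3, swap → [25, 24, 23, 26, 1, 3, 11, 7, 13]
  26 > parent 24 at index 1, swap → [25, 26, 23, 24, 1, 3, 11, 7, 13]
  26 > parent 25 at index 0, swap → [26, 25, 23, 24, 1, 3, 11, 7, 13]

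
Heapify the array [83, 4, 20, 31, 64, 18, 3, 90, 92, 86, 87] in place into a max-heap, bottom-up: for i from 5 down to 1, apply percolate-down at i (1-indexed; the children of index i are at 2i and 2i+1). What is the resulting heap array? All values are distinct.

[92, 90, 20, 83, 87, 18, 3, 4, 31, 86, 64]

sift down from index 5:
  64 vs larger child 87 at index 11, swap → [83, 4, 20, 31, 87, 18, 3, 90, 92, 86, 64]
sift down from index 4:
  31 vs larger child 92 at index 9, swap → [83, 4, 20, 92, 87, 18, 3, 90, 31, 86, 64]
sift down from index 3: already satisfies heap property
sift down from index 2:
  4 vs larger child 92 at index 4, swap → [83, 92, 20, 4, 87, 18, 3, 90, 31, 86, 64]
  4 vs larger child 90 at index 8, swap → [83, 92, 20, 90, 87, 18, 3, 4, 31, 86, 64]
sift down from index 1:
  83 vs larger child 92 at index 2, swap → [92, 83, 20, 90, 87, 18, 3, 4, 31, 86, 64]
  83 vs larger child 90 at index 4, swap → [92, 90, 20, 83, 87, 18, 3, 4, 31, 86, 64]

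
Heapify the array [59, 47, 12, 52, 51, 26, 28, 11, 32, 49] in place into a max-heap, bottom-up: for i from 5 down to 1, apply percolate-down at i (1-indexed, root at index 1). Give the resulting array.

sift down from index 5: already satisfies heap property
sift down from index 4: already satisfies heap property
sift down from index 3:
  12 vs larger child 28 at index 7, swap → [59, 47, 28, 52, 51, 26, 12, 11, 32, 49]
sift down from index 2:
  47 vs larger child 52 at index 4, swap → [59, 52, 28, 47, 51, 26, 12, 11, 32, 49]
sift down from index 1: already satisfies heap property

[59, 52, 28, 47, 51, 26, 12, 11, 32, 49]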